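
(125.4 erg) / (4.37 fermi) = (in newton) 2.87e+09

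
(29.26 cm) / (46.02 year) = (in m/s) 2.016e-10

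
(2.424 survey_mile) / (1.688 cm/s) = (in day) 2.675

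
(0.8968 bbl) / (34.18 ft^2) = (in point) 127.3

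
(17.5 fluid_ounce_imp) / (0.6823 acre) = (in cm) 1.801e-05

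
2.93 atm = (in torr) 2227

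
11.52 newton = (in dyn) 1.152e+06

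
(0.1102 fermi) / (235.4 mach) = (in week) 2.273e-27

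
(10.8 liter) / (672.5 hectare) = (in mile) 9.979e-13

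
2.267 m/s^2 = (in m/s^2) 2.267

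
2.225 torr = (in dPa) 2966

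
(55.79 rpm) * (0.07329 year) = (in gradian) 8.596e+08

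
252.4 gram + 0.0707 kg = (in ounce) 11.4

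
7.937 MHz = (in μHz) 7.937e+12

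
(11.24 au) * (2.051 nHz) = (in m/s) 3449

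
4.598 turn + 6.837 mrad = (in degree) 1656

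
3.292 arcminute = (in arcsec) 197.5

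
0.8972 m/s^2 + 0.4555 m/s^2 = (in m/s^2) 1.353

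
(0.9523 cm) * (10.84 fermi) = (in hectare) 1.032e-20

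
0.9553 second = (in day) 1.106e-05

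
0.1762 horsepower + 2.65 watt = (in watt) 134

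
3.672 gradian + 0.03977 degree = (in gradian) 3.716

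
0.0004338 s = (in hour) 1.205e-07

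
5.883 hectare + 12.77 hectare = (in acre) 46.09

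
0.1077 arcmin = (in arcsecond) 6.462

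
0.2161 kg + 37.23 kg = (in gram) 3.745e+04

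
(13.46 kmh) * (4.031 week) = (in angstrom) 9.115e+16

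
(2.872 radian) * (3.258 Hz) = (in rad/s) 9.357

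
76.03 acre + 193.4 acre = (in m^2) 1.09e+06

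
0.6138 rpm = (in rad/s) 0.06428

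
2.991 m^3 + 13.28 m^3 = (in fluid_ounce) 5.502e+05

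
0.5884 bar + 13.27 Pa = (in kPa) 58.85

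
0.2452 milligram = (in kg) 2.452e-07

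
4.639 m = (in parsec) 1.503e-16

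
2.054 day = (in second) 1.775e+05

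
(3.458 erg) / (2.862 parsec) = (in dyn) 3.916e-19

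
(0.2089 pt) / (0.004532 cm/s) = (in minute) 0.0271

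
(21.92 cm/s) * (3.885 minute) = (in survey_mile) 0.03175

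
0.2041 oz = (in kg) 0.005786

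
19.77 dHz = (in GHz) 1.977e-09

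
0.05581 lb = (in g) 25.31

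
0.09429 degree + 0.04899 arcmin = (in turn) 0.0002642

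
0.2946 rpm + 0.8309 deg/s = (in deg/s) 2.598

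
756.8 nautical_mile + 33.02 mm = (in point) 3.973e+09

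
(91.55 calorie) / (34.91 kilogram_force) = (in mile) 0.0006952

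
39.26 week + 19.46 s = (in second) 2.374e+07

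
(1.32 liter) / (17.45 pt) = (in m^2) 0.2144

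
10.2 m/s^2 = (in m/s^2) 10.2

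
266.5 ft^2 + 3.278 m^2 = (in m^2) 28.04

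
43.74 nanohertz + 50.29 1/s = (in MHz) 5.029e-05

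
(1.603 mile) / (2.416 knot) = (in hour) 0.5766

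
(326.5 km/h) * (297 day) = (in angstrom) 2.327e+19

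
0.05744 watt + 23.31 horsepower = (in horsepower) 23.31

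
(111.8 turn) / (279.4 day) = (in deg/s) 0.001667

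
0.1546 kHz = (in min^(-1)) 9276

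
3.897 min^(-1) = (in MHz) 6.495e-08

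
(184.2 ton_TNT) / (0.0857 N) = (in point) 2.549e+16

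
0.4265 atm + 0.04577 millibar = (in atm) 0.4265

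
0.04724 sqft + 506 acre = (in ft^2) 2.204e+07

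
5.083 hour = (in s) 1.83e+04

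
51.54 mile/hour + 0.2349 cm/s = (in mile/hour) 51.55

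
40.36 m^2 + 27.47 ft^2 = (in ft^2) 461.9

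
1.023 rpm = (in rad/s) 0.1071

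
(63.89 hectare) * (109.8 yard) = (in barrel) 4.035e+08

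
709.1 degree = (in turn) 1.97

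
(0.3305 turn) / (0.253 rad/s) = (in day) 9.5e-05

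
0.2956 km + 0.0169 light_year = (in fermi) 1.599e+29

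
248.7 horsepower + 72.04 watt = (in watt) 1.855e+05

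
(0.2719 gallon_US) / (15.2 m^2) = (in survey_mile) 4.208e-08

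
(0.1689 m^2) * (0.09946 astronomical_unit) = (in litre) 2.513e+12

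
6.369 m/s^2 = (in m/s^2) 6.369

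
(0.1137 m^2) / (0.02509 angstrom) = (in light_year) 4.79e-06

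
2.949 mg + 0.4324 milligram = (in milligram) 3.381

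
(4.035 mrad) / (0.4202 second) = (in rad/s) 0.009603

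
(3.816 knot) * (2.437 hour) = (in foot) 5.651e+04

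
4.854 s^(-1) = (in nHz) 4.854e+09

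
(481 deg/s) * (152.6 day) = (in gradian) 7.046e+09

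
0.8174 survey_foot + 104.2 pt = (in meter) 0.2859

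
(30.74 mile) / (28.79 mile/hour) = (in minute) 64.06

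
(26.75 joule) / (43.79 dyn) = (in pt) 1.732e+08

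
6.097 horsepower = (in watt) 4547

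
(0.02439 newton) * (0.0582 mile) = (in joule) 2.284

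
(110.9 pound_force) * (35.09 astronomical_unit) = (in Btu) 2.454e+12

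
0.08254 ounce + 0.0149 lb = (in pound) 0.02006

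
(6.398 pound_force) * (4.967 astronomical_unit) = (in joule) 2.115e+13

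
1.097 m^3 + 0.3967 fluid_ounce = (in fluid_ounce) 3.709e+04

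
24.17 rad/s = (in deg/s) 1385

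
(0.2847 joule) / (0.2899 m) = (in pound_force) 0.2208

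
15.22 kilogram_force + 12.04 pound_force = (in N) 202.8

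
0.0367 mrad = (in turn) 5.841e-06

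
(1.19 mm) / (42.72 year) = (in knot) 1.717e-12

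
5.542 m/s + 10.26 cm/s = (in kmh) 20.32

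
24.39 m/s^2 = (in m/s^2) 24.39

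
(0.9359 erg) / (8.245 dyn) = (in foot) 0.003724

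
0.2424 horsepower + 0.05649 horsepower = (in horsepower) 0.2989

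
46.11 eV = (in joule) 7.388e-18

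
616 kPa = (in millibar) 6160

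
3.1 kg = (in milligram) 3.1e+06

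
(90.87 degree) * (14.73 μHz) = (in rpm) 0.0002231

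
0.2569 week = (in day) 1.798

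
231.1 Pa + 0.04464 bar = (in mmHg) 35.22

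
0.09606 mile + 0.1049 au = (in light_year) 1.659e-06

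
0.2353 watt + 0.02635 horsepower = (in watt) 19.88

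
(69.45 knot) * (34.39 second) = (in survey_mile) 0.7635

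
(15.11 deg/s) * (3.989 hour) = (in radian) 3787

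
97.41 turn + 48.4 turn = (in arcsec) 1.89e+08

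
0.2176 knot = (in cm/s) 11.19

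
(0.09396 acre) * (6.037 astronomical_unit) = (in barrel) 2.16e+15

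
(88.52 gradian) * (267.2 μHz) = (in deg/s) 0.02129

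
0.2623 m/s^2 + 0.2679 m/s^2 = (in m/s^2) 0.5302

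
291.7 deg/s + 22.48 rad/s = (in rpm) 263.3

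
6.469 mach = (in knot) 4282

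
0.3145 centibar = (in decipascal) 3145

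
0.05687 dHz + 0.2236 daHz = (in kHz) 0.002242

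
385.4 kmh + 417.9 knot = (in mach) 0.9458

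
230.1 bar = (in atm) 227.1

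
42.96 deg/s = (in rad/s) 0.7498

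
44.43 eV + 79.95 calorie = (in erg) 3.345e+09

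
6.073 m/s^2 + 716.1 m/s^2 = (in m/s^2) 722.2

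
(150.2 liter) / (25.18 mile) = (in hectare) 3.707e-10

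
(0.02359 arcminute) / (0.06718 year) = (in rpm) 3.093e-11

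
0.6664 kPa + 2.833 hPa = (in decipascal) 9497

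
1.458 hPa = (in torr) 1.094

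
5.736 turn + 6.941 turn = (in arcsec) 1.643e+07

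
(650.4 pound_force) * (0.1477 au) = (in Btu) 6.059e+10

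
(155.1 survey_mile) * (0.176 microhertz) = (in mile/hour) 0.09827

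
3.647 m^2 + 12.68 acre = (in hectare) 5.132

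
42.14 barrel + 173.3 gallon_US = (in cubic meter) 7.356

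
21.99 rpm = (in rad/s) 2.303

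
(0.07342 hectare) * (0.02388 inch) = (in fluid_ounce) 1.506e+04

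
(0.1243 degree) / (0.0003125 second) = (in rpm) 66.29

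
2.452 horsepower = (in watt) 1828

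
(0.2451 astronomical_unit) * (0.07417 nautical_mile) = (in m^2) 5.037e+12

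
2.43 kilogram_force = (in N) 23.83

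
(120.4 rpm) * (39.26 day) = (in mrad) 4.277e+10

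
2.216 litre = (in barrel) 0.01394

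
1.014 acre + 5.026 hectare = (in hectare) 5.436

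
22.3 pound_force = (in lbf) 22.3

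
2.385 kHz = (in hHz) 23.85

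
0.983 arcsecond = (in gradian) 0.0003034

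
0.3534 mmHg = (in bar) 0.0004712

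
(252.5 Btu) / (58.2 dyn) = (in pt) 1.298e+12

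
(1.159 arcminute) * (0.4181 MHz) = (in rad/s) 141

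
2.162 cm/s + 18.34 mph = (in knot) 15.98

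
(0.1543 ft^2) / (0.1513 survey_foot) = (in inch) 12.24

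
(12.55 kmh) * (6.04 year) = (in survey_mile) 4.126e+05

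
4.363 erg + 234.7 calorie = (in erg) 9.82e+09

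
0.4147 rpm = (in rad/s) 0.04343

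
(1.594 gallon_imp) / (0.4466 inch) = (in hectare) 6.388e-05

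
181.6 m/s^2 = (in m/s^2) 181.6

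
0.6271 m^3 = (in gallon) 165.7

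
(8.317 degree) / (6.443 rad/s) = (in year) 7.144e-10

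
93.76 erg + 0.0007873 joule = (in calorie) 0.0001904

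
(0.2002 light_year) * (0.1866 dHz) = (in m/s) 3.534e+13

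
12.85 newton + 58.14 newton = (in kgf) 7.239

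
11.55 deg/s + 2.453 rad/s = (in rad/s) 2.655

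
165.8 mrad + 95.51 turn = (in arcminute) 2.064e+06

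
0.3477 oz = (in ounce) 0.3477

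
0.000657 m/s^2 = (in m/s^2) 0.000657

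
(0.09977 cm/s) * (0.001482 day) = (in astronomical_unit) 8.54e-13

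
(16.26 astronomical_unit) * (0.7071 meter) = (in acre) 4.25e+08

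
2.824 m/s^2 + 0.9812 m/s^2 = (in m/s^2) 3.805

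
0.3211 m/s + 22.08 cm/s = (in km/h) 1.951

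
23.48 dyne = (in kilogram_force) 2.394e-05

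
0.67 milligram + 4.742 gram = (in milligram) 4743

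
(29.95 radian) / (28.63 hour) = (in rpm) 0.002775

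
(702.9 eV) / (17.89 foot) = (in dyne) 2.065e-12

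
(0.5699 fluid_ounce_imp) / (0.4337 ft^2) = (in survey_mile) 2.497e-07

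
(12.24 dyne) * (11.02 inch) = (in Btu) 3.247e-08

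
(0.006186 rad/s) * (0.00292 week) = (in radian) 10.92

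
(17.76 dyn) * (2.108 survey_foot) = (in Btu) 1.082e-07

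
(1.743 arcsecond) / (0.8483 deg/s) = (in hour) 1.585e-07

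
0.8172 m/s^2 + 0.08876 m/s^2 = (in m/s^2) 0.906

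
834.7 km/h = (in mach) 0.6809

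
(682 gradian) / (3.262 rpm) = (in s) 31.36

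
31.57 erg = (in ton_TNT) 7.545e-16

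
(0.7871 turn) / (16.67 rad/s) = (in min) 0.004945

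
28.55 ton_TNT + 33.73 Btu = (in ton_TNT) 28.55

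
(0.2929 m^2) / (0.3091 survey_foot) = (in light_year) 3.286e-16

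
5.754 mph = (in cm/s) 257.2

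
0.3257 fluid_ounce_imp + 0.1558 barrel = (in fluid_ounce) 837.9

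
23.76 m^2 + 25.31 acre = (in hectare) 10.24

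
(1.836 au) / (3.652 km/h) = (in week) 4.477e+05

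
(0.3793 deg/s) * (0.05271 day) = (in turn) 4.798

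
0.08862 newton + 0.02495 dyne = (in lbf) 0.01992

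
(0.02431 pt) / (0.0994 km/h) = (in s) 0.0003106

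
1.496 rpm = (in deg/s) 8.976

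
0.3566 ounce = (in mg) 1.011e+04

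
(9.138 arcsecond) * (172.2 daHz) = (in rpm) 0.7285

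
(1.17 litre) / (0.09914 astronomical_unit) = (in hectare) 7.889e-18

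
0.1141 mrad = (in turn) 1.816e-05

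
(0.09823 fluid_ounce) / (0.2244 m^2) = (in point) 0.0367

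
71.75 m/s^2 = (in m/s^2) 71.75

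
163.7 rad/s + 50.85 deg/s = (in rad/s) 164.6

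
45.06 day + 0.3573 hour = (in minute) 6.491e+04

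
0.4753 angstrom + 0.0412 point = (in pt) 0.0412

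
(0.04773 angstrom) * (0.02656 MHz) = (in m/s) 1.268e-07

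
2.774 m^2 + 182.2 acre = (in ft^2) 7.937e+06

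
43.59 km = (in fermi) 4.359e+19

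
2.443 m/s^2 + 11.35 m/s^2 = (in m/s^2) 13.79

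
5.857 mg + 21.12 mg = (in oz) 0.0009516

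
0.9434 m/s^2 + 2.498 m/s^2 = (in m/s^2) 3.441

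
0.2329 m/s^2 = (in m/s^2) 0.2329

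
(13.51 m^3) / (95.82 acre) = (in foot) 0.0001143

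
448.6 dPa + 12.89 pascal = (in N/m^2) 57.75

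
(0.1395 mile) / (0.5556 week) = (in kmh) 0.002405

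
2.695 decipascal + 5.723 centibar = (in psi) 0.8301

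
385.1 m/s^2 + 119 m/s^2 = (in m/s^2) 504.1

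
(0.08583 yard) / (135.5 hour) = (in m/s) 1.609e-07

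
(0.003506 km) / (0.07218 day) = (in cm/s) 0.05622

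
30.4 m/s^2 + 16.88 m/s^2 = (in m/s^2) 47.28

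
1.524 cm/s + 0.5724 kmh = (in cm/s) 17.42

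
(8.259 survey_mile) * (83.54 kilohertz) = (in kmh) 3.997e+09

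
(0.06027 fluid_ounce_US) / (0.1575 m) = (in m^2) 1.132e-05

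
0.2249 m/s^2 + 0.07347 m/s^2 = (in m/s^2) 0.2984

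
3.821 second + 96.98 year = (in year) 96.98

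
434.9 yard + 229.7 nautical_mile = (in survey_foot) 1.397e+06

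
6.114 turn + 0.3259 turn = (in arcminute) 1.391e+05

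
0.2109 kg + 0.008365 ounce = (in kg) 0.2111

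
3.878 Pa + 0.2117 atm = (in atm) 0.2117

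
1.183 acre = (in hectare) 0.4787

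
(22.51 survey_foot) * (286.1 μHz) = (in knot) 0.003816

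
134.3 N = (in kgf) 13.69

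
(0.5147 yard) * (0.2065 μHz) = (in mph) 2.174e-07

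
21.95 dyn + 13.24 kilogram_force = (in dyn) 1.298e+07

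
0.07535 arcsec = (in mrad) 0.0003653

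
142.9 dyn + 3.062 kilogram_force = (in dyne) 3.003e+06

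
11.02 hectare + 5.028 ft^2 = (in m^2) 1.102e+05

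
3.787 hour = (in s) 1.363e+04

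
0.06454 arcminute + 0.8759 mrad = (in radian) 0.0008947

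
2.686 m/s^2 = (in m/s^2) 2.686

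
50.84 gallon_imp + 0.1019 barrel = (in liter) 247.3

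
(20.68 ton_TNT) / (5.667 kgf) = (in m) 1.557e+09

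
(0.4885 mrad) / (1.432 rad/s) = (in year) 1.082e-11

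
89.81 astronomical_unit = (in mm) 1.344e+16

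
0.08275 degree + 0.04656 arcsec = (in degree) 0.08276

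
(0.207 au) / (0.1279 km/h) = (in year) 2.764e+04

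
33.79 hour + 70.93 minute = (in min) 2098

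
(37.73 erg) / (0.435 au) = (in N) 5.798e-17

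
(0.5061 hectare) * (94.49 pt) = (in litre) 1.687e+05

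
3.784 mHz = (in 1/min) 0.227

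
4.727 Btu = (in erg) 4.987e+10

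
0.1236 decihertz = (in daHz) 0.001236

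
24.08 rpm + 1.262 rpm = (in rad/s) 2.654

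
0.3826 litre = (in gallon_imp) 0.08416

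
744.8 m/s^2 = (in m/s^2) 744.8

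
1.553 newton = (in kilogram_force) 0.1584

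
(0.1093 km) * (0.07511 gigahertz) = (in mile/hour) 1.836e+10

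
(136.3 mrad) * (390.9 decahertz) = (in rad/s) 532.8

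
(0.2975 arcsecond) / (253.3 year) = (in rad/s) 1.806e-16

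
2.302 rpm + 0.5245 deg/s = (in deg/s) 14.34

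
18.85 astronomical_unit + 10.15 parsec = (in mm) 3.132e+20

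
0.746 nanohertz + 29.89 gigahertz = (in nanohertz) 2.989e+19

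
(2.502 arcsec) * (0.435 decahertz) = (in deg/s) 0.003023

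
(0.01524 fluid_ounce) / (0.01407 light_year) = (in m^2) 3.386e-21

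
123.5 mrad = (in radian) 0.1235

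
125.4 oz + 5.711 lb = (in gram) 6145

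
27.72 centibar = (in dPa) 2.772e+05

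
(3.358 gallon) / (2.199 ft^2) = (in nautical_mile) 3.36e-05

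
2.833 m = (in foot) 9.295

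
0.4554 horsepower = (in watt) 339.6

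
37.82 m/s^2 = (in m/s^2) 37.82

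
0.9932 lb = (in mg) 4.505e+05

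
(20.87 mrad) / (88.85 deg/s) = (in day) 1.558e-07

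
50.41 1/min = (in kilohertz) 0.0008402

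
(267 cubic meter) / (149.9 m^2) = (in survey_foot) 5.844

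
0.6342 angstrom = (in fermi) 6.342e+04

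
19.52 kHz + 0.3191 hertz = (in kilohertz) 19.52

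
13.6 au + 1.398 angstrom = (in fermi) 2.035e+27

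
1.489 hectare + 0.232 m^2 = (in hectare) 1.489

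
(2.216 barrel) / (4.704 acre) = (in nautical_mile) 9.993e-09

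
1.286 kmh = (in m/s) 0.3572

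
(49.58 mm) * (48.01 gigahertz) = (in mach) 6.991e+06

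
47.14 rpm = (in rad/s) 4.936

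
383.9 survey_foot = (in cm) 1.17e+04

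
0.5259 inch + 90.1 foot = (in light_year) 2.904e-15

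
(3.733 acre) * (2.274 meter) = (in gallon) 9.075e+06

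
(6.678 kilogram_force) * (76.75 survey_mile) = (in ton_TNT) 0.001933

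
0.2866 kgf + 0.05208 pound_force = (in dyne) 3.042e+05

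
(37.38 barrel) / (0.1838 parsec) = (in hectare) 1.048e-19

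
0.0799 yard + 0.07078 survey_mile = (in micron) 1.14e+08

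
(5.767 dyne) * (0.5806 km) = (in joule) 0.03348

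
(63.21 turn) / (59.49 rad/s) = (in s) 6.676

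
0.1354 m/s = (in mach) 0.0003977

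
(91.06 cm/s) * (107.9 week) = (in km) 5.942e+04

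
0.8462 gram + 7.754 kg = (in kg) 7.755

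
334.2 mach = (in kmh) 4.097e+05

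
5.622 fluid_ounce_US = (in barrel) 0.001046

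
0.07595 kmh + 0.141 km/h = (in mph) 0.1348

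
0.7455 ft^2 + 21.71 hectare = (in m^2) 2.171e+05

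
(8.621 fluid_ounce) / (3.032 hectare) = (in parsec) 2.725e-25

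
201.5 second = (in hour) 0.05597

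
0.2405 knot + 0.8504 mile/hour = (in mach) 0.00148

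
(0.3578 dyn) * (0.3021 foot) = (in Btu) 3.123e-10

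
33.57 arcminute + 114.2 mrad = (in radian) 0.124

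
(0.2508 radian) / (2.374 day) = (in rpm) 1.168e-05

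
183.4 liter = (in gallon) 48.45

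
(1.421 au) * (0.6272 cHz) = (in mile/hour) 2.982e+09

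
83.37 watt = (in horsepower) 0.1118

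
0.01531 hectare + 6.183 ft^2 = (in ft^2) 1654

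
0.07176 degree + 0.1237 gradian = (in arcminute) 10.99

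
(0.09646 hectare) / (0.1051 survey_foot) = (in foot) 9.879e+04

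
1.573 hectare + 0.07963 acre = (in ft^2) 1.728e+05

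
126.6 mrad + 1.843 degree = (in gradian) 10.11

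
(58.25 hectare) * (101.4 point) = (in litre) 2.084e+07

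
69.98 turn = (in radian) 439.7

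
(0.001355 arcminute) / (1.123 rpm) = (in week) 5.542e-12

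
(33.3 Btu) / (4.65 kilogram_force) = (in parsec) 2.497e-14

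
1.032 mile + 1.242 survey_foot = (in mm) 1.661e+06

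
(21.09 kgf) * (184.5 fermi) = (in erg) 0.0003816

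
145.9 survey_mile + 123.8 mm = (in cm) 2.348e+07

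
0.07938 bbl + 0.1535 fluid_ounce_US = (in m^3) 0.01262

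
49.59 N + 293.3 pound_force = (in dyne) 1.354e+08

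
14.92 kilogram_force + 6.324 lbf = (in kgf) 17.79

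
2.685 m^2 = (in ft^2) 28.9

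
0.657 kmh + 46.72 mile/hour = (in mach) 0.06187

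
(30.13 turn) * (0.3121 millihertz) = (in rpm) 0.5642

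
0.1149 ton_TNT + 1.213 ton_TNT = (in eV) 3.468e+28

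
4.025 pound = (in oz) 64.4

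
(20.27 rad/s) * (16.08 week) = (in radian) 1.971e+08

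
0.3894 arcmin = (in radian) 0.0001133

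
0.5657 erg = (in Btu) 5.362e-11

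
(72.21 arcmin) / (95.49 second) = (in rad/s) 0.00022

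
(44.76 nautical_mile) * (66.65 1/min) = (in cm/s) 9.208e+06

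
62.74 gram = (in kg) 0.06274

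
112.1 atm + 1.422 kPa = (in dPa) 1.136e+08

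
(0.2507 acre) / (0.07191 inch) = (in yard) 6.075e+05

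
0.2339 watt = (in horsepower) 0.0003137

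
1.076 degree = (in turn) 0.002989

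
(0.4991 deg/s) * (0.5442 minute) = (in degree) 16.3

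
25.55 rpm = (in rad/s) 2.676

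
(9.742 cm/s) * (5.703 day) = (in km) 48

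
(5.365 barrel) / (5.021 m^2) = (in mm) 169.9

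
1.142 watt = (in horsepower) 0.001531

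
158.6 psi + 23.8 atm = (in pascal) 3.505e+06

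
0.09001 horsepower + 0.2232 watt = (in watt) 67.34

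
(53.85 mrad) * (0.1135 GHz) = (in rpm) 5.837e+07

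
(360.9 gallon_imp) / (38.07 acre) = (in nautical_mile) 5.75e-09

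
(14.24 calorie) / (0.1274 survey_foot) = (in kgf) 156.5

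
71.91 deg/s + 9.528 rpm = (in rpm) 21.51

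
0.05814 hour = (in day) 0.002423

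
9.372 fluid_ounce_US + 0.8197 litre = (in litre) 1.097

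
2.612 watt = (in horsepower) 0.003503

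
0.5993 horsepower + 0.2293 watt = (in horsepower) 0.5996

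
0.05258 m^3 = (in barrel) 0.3307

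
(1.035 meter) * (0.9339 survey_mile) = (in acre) 0.3844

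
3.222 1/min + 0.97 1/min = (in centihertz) 6.987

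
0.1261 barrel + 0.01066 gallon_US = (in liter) 20.09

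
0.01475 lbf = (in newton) 0.06561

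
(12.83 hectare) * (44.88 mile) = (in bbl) 5.829e+10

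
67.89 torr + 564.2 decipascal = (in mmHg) 68.31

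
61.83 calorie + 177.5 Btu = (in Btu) 177.7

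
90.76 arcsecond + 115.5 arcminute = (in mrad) 34.04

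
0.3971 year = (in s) 1.252e+07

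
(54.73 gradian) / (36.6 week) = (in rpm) 3.709e-07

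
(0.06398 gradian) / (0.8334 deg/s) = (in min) 0.001152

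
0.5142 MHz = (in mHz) 5.142e+08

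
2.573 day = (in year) 0.007049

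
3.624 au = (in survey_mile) 3.369e+08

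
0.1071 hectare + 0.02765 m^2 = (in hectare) 0.1071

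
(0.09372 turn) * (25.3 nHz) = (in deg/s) 8.536e-07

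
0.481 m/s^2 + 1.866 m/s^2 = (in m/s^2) 2.347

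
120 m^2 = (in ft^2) 1292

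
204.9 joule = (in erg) 2.049e+09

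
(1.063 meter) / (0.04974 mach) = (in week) 1.038e-07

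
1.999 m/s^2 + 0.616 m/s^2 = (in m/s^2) 2.615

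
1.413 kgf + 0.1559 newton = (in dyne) 1.401e+06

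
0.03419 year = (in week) 1.783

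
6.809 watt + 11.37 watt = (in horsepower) 0.02438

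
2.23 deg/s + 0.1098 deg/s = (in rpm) 0.39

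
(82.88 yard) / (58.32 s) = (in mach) 0.003816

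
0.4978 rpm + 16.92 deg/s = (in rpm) 3.318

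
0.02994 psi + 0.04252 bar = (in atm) 0.044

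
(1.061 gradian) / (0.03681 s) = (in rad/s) 0.4528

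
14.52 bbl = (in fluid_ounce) 7.806e+04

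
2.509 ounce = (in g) 71.13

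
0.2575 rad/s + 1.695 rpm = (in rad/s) 0.435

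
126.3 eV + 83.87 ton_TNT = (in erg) 3.509e+18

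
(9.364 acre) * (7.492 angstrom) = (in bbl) 0.0001786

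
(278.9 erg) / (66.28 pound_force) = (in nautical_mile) 5.108e-11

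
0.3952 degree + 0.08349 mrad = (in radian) 0.006981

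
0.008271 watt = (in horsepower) 1.109e-05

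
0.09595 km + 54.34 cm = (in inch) 3799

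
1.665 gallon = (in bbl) 0.03964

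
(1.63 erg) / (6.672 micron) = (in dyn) 2443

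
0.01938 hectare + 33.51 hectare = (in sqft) 3.609e+06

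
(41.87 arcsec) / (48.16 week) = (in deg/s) 3.993e-10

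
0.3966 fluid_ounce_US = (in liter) 0.01173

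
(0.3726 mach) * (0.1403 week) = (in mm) 1.077e+10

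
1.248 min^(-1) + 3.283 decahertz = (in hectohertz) 0.3285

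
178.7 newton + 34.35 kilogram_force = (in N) 515.6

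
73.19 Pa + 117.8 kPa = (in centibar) 117.9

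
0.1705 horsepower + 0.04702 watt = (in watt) 127.2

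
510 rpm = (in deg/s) 3060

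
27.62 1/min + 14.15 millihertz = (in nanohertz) 4.745e+08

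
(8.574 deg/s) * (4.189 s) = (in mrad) 626.9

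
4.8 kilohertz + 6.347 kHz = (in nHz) 1.115e+13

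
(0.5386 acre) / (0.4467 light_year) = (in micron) 5.158e-07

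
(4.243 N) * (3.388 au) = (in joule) 2.151e+12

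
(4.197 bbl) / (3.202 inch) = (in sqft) 88.31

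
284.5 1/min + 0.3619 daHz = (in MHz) 8.361e-06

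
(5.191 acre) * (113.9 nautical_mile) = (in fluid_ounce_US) 1.498e+14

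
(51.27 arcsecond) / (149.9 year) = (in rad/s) 5.258e-14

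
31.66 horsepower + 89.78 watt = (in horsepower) 31.78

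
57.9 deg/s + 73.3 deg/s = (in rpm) 21.87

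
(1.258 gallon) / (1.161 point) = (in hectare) 0.001163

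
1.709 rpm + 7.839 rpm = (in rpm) 9.548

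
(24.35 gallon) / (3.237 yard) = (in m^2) 0.03114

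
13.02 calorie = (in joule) 54.48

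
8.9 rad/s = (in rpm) 84.99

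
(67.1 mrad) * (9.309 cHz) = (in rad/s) 0.006246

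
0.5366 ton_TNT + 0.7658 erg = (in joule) 2.245e+09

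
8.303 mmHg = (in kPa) 1.107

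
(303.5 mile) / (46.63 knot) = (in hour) 5.656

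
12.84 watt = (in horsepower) 0.01722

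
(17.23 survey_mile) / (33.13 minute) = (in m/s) 13.95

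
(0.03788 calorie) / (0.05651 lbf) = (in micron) 6.305e+05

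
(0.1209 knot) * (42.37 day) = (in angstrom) 2.277e+15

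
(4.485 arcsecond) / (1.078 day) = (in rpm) 2.229e-09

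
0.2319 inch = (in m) 0.00589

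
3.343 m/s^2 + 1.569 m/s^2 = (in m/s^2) 4.912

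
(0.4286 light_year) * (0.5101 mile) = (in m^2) 3.329e+18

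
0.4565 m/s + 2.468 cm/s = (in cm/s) 48.12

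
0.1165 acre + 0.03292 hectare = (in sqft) 8618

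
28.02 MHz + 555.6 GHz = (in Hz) 5.556e+11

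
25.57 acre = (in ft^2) 1.114e+06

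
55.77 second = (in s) 55.77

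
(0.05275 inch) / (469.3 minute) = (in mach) 1.397e-10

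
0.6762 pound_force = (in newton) 3.008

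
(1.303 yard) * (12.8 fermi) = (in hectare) 1.525e-18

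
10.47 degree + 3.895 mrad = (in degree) 10.69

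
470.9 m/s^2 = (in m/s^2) 470.9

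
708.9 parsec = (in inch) 8.612e+20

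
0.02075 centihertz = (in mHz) 0.2075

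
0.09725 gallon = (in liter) 0.3681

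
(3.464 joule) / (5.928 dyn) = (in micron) 5.843e+10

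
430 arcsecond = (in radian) 0.002085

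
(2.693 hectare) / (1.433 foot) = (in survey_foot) 2.023e+05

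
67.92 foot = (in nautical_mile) 0.01118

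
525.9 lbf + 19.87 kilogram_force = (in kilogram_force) 258.4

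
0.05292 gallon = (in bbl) 0.00126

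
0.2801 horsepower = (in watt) 208.9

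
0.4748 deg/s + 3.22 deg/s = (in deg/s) 3.695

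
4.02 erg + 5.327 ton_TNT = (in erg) 2.229e+17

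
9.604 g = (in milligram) 9604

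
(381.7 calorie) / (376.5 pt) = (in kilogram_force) 1226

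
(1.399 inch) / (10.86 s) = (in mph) 0.007319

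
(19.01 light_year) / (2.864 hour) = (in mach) 5.123e+10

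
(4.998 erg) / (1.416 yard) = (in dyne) 0.0386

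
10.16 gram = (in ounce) 0.3584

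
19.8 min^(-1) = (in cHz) 33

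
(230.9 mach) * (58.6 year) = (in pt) 4.119e+17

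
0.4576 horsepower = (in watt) 341.2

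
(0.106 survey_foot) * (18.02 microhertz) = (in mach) 1.71e-09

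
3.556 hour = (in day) 0.1482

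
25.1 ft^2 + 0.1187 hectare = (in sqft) 1.28e+04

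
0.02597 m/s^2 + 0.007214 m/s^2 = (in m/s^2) 0.03318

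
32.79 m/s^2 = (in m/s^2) 32.79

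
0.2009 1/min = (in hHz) 3.348e-05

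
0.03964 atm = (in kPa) 4.017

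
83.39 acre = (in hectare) 33.75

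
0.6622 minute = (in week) 6.569e-05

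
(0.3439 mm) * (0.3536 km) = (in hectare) 1.216e-05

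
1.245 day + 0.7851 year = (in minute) 4.144e+05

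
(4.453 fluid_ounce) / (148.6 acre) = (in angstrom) 2.19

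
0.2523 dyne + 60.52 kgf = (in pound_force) 133.4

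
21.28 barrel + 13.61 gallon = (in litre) 3435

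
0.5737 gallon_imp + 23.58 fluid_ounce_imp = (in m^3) 0.003278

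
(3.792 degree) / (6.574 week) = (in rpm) 1.59e-07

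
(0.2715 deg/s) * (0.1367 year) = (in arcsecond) 4.214e+09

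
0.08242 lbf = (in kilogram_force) 0.03739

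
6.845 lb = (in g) 3105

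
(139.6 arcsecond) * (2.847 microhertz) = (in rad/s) 1.927e-09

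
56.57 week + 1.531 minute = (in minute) 5.702e+05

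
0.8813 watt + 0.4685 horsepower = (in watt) 350.2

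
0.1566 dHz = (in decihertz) 0.1566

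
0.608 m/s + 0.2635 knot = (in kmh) 2.677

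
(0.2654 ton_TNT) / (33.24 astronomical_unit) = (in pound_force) 5.02e-05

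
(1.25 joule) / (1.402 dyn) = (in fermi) 8.916e+19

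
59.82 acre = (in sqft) 2.606e+06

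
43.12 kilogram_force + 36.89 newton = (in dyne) 4.598e+07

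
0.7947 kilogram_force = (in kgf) 0.7947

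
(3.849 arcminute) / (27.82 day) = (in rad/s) 4.658e-10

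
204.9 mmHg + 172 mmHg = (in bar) 0.5025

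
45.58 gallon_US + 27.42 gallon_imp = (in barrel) 1.869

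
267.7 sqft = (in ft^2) 267.7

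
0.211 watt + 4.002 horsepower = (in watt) 2985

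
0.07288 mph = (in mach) 9.568e-05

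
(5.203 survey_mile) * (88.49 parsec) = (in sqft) 2.461e+23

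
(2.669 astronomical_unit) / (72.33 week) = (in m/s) 9127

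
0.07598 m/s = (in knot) 0.1477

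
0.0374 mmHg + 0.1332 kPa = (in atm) 0.001364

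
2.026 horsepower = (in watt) 1511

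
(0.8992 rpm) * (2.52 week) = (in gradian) 9.136e+06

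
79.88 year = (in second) 2.519e+09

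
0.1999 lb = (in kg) 0.09067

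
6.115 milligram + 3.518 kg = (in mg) 3.518e+06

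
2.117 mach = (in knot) 1401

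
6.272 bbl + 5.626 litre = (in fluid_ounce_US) 3.391e+04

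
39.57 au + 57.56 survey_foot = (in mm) 5.92e+15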